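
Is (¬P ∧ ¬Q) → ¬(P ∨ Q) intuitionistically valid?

Yes

This is a constructively valid De Morgan direction (conjunction of negations to negated disjunction), which is intuitionistically derivable.
If both ¬P and ¬Q hold at a world, no accessible world forces P or forces Q, so none forces P ∨ Q.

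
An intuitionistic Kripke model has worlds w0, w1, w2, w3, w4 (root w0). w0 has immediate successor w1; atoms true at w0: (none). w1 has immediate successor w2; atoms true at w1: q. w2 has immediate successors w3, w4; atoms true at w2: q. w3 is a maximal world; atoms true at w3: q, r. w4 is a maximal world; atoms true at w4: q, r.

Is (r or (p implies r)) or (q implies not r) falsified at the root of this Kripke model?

w0 forces (r or (p implies r)) or (q implies not r) via the disjunct r or (p implies r).
So the root w0 forces (r or (p implies r)) or (q implies not r); the model is not a countermodel.

No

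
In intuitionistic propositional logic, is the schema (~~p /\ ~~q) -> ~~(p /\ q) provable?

This is the distribution of double negation over conjunction, which is intuitionistically derivable.
Assume ~~p, ~~q, and ~(p /\ q). From p we'd get ~q (since p /\ q is refuted), contradicting ~~q; so ~p, contradicting ~~p.

Yes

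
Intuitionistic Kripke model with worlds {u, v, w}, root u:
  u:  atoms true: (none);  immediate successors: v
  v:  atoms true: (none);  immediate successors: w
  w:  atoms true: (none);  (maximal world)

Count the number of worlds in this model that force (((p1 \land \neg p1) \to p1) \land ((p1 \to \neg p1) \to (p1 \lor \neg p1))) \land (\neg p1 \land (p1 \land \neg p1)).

0

u: does not force it — u \nVdash (((p1 \land \neg p1) \to p1) \land ((p1 \to \neg p1) \to (p1 \lor \neg p1))) \land (\neg p1 \land (p1 \land \neg p1)) since u fails \neg p1 \land (p1 \land \neg p1).
v: does not force it.
w: does not force it.
Worlds forcing the formula: { }.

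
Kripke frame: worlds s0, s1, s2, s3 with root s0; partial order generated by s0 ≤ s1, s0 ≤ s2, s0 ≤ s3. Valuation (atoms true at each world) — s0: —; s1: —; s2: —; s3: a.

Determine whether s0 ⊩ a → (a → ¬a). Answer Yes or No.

s0 ⊮ a → (a → ¬a): at the accessible world s3, s3 ⊩ a but s3 ⊮ a → ¬a.
s3 ⊮ a → ¬a: already at s3 itself, s3 ⊩ a but s3 ⊮ ¬a.
s3 ⊮ ¬a since s3 is accessible from s3 and s3 ⊩ a.

No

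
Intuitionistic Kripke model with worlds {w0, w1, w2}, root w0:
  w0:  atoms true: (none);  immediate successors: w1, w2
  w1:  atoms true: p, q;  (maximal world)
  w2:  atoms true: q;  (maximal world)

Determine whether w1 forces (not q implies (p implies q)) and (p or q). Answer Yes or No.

w1 forces (not q implies (p implies q)) and (p or q) since w1 forces both conjuncts.

Yes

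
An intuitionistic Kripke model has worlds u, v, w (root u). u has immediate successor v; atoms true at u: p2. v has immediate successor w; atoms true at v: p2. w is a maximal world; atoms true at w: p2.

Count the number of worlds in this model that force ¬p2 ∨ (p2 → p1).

0

u: does not force it — u ⊮ ¬p2 ∨ (p2 → p1): neither disjunct is forced at u.
v: does not force it — v ⊮ ¬p2 ∨ (p2 → p1): neither disjunct is forced at v.
w: does not force it.
Worlds forcing the formula: { }.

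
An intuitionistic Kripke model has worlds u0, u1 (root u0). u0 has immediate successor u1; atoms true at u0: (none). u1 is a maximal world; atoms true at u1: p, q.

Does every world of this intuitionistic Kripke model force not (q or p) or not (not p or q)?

Not every world: u0 does not force not (q or p) or not (not p or q).
u0 does not force not (q or p) or not (not p or q): neither disjunct is forced at u0.
u0 does not force not (q or p) since u1 is accessible from u0 and u1 forces q or p.
u1 forces q or p via the disjunct q.

No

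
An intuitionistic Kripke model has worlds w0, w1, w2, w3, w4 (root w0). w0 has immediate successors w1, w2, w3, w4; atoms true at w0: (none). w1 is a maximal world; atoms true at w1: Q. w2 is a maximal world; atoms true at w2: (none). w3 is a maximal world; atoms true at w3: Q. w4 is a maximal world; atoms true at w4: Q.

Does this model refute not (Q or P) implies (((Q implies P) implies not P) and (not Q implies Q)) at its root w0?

Yes

w0 does not force not (Q or P) implies (((Q implies P) implies not P) and (not Q implies Q)): at the accessible world w2, w2 forces not (Q or P) but w2 does not force ((Q implies P) implies not P) and (not Q implies Q).
w2 does not force ((Q implies P) implies not P) and (not Q implies Q) since w2 fails not Q implies Q.
So the root w0 does not force not (Q or P) implies (((Q implies P) implies not P) and (not Q implies Q)); the model is a countermodel.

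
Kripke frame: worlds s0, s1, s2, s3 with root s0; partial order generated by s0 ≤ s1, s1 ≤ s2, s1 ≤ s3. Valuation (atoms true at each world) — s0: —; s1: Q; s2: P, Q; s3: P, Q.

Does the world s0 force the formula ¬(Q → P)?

s0 ⊮ ¬(Q → P) since s2 is accessible from s0 and s2 ⊩ Q → P.
s2 ⊩ Q → P: every world accessible from s2 that forces Q (namely s2) also forces P.

No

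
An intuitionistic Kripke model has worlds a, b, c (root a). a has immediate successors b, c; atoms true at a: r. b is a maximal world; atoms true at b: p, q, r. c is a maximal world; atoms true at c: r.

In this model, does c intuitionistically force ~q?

c ||- ~q: no world accessible from c forces q.

Yes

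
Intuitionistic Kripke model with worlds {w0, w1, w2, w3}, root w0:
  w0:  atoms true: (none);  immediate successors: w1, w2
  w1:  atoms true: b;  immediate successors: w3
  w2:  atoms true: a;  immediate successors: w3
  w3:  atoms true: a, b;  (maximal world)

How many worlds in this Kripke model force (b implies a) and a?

2

w0: does not force it — w0 does not force (b implies a) and a since w0 fails b implies a.
w1: does not force it.
w2: forces it.
w3: forces it.
Worlds forcing the formula: {w2, w3}.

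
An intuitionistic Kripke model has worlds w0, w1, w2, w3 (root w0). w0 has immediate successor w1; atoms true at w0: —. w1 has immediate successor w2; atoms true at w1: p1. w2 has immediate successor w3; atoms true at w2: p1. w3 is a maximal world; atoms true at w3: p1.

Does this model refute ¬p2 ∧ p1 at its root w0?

w0 ⊮ ¬p2 ∧ p1 since w0 fails p1.
So the root w0 does not force ¬p2 ∧ p1; the model is a countermodel.

Yes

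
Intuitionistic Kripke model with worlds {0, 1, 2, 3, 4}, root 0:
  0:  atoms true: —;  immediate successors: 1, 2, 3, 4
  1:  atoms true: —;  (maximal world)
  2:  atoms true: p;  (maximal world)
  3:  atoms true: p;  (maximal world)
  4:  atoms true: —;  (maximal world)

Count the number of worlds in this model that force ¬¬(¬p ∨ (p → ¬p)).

0: does not force it — 0 ⊮ ¬¬(¬p ∨ (p → ¬p)) since 2 is accessible from 0 and 2 ⊩ ¬(¬p ∨ (p → ¬p)).
1: forces it.
2: does not force it — 2 ⊮ ¬¬(¬p ∨ (p → ¬p)) since 2 is accessible from 2 and 2 ⊩ ¬(¬p ∨ (p → ¬p)).
3: does not force it.
4: forces it.
Worlds forcing the formula: {1, 4}.

2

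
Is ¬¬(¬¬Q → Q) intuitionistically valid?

This is the double negation of double-negation elimination, which is intuitionistically derivable.
By Glivenko's theorem the double negation of any classical propositional tautology is intuitionistically provable; ¬¬Q → Q is classically a tautology.

Yes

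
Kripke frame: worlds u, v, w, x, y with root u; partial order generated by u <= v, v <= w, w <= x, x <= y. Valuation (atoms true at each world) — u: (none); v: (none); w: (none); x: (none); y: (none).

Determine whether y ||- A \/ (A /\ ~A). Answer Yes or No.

No

y ||-/- A \/ (A /\ ~A): neither disjunct is forced at y.
y lacks atom A, so y ||-/- A.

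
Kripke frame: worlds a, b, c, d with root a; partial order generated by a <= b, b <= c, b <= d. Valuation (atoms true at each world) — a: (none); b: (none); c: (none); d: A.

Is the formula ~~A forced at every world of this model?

Not every world: a ||-/- ~~A.
a ||-/- ~~A since c is accessible from a and c ||- ~A.
c ||- ~A: no world accessible from c forces A.

No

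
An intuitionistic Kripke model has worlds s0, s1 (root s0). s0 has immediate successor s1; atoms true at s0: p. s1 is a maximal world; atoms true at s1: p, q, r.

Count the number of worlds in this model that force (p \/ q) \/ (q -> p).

2

s0: forces it.
s1: forces it.
Worlds forcing the formula: {s0, s1}.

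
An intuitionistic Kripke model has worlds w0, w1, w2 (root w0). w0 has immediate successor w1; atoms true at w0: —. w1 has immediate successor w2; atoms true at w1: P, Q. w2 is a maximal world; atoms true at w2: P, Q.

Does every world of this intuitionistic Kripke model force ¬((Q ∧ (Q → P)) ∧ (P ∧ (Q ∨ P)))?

No

Not every world: w0 ⊮ ¬((Q ∧ (Q → P)) ∧ (P ∧ (Q ∨ P))).
w0 ⊮ ¬((Q ∧ (Q → P)) ∧ (P ∧ (Q ∨ P))) since w1 is accessible from w0 and w1 ⊩ (Q ∧ (Q → P)) ∧ (P ∧ (Q ∨ P)).
w1 ⊩ (Q ∧ (Q → P)) ∧ (P ∧ (Q ∨ P)) since w1 forces both conjuncts.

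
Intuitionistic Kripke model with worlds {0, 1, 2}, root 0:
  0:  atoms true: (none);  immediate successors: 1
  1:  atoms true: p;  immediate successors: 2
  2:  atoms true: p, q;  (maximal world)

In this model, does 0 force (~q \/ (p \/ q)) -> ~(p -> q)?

0 ||-/- (~q \/ (p \/ q)) -> ~(p -> q): at the accessible world 1, 1 ||- ~q \/ (p \/ q) but 1 ||-/- ~(p -> q).
1 ||-/- ~(p -> q) since 2 is accessible from 1 and 2 ||- p -> q.
2 ||- p -> q: every world accessible from 2 that forces p (namely 2) also forces q.

No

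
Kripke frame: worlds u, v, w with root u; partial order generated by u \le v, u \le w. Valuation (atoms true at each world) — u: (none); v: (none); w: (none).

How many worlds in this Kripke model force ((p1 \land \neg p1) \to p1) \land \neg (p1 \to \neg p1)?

0

u: does not force it — u \nVdash ((p1 \land \neg p1) \to p1) \land \neg (p1 \to \neg p1) since u fails \neg (p1 \to \neg p1).
v: does not force it — v \nVdash ((p1 \land \neg p1) \to p1) \land \neg (p1 \to \neg p1) since v fails \neg (p1 \to \neg p1).
w: does not force it — w \nVdash ((p1 \land \neg p1) \to p1) \land \neg (p1 \to \neg p1) since w fails \neg (p1 \to \neg p1).
Worlds forcing the formula: { }.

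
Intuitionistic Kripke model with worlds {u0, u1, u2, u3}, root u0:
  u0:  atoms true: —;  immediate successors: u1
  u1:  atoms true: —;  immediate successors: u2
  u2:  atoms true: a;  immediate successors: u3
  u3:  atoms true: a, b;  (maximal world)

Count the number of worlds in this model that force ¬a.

0

u0: does not force it — u0 ⊮ ¬a since u2 is accessible from u0 and u2 ⊩ a.
u1: does not force it — u1 ⊮ ¬a since u2 is accessible from u1 and u2 ⊩ a.
u2: does not force it.
u3: does not force it.
Worlds forcing the formula: { }.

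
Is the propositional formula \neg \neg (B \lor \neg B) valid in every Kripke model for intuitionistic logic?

Yes

This is the double negation of excluded middle, which is intuitionistically derivable.
Assuming \neg (B \lor \neg B): from B we'd get B \lor \neg B, so \neg B; but then B \lor \neg B again — contradiction. Hence \neg \neg (B \lor \neg B).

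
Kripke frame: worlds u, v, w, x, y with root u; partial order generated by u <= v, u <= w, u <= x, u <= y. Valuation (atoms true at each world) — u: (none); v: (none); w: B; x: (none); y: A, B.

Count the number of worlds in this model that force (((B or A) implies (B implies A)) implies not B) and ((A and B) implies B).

3

u: does not force it — u does not force (((B or A) implies (B implies A)) implies not B) and ((A and B) implies B) since u fails ((B or A) implies (B implies A)) implies not B.
v: forces it.
w: forces it.
x: forces it.
y: does not force it.
Worlds forcing the formula: {v, w, x}.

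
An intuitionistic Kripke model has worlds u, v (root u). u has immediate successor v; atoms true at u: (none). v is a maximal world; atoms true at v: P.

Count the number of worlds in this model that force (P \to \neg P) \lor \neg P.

u: does not force it — u \nVdash (P \to \neg P) \lor \neg P: neither disjunct is forced at u.
v: does not force it.
Worlds forcing the formula: { }.

0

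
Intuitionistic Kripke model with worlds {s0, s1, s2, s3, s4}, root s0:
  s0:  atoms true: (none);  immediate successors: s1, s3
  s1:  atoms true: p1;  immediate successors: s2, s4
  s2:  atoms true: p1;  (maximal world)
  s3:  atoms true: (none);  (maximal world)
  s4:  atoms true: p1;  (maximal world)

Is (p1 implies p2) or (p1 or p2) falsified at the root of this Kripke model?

Yes

s0 does not force (p1 implies p2) or (p1 or p2): neither disjunct is forced at s0.
s0 does not force p1 implies p2: at the accessible world s1, s1 forces p1 but s1 does not force p2.
s1 lacks atom p2, so s1 does not force p2.
So the root s0 does not force (p1 implies p2) or (p1 or p2); the model is a countermodel.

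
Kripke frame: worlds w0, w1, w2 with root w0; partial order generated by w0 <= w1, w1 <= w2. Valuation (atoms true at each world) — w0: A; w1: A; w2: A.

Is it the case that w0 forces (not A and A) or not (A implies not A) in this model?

Yes

w0 forces (not A and A) or not (A implies not A) via the disjunct not (A implies not A).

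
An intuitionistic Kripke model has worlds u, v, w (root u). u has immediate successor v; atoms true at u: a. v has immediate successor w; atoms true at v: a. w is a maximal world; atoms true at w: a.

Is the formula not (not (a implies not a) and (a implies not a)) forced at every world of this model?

Yes

u forces not (not (a implies not a) and (a implies not a)): no world accessible from u forces not (a implies not a) and (a implies not a).
Since the root u forces not (not (a implies not a) and (a implies not a)) and forcing is persistent (monotone upward), every world forces it.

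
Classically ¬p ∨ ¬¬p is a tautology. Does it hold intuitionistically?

This is the weak law of excluded middle, which is not intuitionistically valid.
A Kripke countermodel: worlds u, v, w; order generated by u ≤ v, u ≤ w; atoms true at each world — u:{}; v:{p}; w:{}.
u ⊮ ¬p ∨ ¬¬p: neither disjunct is forced at u.
u ⊮ ¬p since v is accessible from u and v ⊩ p.
So the root u does not force the formula.

No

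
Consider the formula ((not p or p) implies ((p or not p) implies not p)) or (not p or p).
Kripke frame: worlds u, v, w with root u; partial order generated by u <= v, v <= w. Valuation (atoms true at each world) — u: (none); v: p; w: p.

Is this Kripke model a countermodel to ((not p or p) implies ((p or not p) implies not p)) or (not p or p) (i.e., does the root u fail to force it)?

Yes

u does not force ((not p or p) implies ((p or not p) implies not p)) or (not p or p): neither disjunct is forced at u.
u does not force (not p or p) implies ((p or not p) implies not p): at the accessible world v, v forces not p or p but v does not force (p or not p) implies not p.
v does not force (p or not p) implies not p: already at v itself, v forces p or not p but v does not force not p.
v does not force not p since v is accessible from v and v forces p.
So the root u does not force ((not p or p) implies ((p or not p) implies not p)) or (not p or p); the model is a countermodel.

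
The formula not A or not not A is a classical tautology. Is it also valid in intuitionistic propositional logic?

No

This is the weak law of excluded middle, which is not intuitionistically valid.
A Kripke countermodel: worlds u0, u1, u2; order generated by u0 <= u1, u0 <= u2; atoms true at each world — u0:{}; u1:{A}; u2:{}.
u0 does not force not A or not not A: neither disjunct is forced at u0.
u0 does not force not A since u1 is accessible from u0 and u1 forces A.
So the root u0 does not force the formula.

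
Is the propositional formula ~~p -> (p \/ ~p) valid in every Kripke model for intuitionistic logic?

This is a variant of double-negation elimination (deriving excluded middle from double negation), which is not intuitionistically valid.
A Kripke countermodel: worlds a, b; order generated by a <= b; atoms true at each world — a:{}; b:{p}.
a ||-/- ~~p -> (p \/ ~p): already at a itself, a ||- ~~p but a ||-/- p \/ ~p.
a ||-/- p \/ ~p: neither disjunct is forced at a.
a lacks atom p, so a ||-/- p.
So the root a does not force the formula.

No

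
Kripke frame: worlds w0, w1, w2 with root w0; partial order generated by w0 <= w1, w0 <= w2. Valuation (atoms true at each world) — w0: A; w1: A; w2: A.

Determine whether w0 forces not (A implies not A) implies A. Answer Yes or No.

Yes

w0 forces not (A implies not A) implies A: every world accessible from w0 that forces not (A implies not A) (namely w0, w1, w2) also forces A.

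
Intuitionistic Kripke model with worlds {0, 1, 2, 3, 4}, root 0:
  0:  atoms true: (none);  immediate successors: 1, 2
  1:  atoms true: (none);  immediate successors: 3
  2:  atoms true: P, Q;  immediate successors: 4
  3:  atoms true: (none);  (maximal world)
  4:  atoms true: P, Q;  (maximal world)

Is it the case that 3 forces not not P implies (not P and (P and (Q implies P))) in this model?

Yes

3 forces not not P implies (not P and (P and (Q implies P))) vacuously: no world accessible from 3 forces the antecedent not not P.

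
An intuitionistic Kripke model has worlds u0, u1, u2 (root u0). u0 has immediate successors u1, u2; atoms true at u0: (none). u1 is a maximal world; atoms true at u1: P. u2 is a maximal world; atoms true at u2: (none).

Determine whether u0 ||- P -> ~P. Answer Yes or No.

u0 ||-/- P -> ~P: at the accessible world u1, u1 ||- P but u1 ||-/- ~P.
u1 ||-/- ~P since u1 is accessible from u1 and u1 ||- P.

No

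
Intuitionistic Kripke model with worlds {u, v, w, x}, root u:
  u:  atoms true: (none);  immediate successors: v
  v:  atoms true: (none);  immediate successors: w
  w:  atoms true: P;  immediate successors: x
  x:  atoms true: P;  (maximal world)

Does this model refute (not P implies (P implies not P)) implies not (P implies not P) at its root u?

No

u forces (not P implies (P implies not P)) implies not (P implies not P): every world accessible from u that forces not P implies (P implies not P) (namely u, v, w, x) also forces not (P implies not P).
So the root u forces (not P implies (P implies not P)) implies not (P implies not P); the model is not a countermodel.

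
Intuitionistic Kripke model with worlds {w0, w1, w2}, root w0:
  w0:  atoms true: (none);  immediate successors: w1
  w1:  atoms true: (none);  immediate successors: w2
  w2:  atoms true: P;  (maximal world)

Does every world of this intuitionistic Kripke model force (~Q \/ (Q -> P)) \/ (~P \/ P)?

w0 ||- (~Q \/ (Q -> P)) \/ (~P \/ P) via the disjunct ~Q \/ (Q -> P).
Since the root w0 forces (~Q \/ (Q -> P)) \/ (~P \/ P) and forcing is persistent (monotone upward), every world forces it.

Yes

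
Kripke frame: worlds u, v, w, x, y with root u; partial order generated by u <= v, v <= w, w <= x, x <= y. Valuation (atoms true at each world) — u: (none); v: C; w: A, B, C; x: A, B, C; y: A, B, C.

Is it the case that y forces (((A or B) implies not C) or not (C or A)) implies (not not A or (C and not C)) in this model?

Yes

y forces (((A or B) implies not C) or not (C or A)) implies (not not A or (C and not C)) vacuously: no world accessible from y forces the antecedent ((A or B) implies not C) or not (C or A).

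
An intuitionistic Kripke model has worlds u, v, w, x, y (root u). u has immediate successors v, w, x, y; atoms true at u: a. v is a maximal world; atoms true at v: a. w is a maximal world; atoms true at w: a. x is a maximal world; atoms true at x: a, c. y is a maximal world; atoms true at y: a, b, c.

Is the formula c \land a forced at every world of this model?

Not every world: u \nVdash c \land a.
u \nVdash c \land a since u fails c.

No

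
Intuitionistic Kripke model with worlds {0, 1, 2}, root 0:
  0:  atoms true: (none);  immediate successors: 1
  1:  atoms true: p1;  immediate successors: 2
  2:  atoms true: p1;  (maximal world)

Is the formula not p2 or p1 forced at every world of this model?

0 forces not p2 or p1 via the disjunct not p2.
Since the root 0 forces not p2 or p1 and forcing is persistent (monotone upward), every world forces it.

Yes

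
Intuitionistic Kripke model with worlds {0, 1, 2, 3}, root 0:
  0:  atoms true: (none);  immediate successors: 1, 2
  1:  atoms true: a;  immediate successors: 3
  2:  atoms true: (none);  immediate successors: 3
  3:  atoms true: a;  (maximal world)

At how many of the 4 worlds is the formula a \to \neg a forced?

0: does not force it — 0 \nVdash a \to \neg a: at the accessible world 1, 1 \Vdash a but 1 \nVdash \neg a.
1: does not force it — 1 \nVdash a \to \neg a: already at 1 itself, 1 \Vdash a but 1 \nVdash \neg a.
2: does not force it.
3: does not force it.
Worlds forcing the formula: { }.

0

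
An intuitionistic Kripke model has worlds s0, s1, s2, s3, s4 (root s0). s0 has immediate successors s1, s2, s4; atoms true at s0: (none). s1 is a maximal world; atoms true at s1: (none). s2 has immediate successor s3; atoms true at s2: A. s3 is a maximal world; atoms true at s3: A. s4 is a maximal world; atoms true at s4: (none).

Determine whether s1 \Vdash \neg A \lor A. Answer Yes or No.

s1 \Vdash \neg A \lor A via the disjunct \neg A.

Yes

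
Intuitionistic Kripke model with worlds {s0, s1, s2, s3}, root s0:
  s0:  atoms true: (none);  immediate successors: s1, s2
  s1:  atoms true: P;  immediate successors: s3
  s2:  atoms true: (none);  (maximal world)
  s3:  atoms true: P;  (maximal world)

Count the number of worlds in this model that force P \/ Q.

s0: does not force it — s0 ||-/- P \/ Q: neither disjunct is forced at s0.
s1: forces it.
s2: does not force it — s2 ||-/- P \/ Q: neither disjunct is forced at s2.
s3: forces it.
Worlds forcing the formula: {s1, s3}.

2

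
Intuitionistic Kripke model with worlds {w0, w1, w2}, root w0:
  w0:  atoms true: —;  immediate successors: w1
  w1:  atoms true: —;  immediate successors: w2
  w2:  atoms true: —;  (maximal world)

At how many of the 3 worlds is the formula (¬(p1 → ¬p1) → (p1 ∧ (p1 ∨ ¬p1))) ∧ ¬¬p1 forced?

0

w0: does not force it — w0 ⊮ (¬(p1 → ¬p1) → (p1 ∧ (p1 ∨ ¬p1))) ∧ ¬¬p1 since w0 fails ¬¬p1.
w1: does not force it — w1 ⊮ (¬(p1 → ¬p1) → (p1 ∧ (p1 ∨ ¬p1))) ∧ ¬¬p1 since w1 fails ¬¬p1.
w2: does not force it.
Worlds forcing the formula: { }.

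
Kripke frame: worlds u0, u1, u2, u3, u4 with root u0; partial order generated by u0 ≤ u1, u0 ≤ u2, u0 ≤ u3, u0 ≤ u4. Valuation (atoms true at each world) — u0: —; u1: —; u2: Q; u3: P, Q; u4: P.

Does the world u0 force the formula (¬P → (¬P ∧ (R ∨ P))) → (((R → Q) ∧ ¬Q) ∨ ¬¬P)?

u0 ⊩ (¬P → (¬P ∧ (R ∨ P))) → (((R → Q) ∧ ¬Q) ∨ ¬¬P): every world accessible from u0 that forces ¬P → (¬P ∧ (R ∨ P)) (namely u3, u4) also forces ((R → Q) ∧ ¬Q) ∨ ¬¬P.

Yes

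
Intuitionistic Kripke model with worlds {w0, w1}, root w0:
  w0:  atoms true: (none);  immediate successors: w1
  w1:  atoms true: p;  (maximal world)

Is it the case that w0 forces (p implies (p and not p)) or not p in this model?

w0 does not force (p implies (p and not p)) or not p: neither disjunct is forced at w0.
w0 does not force p implies (p and not p): at the accessible world w1, w1 forces p but w1 does not force p and not p.
w1 does not force p and not p since w1 fails not p.

No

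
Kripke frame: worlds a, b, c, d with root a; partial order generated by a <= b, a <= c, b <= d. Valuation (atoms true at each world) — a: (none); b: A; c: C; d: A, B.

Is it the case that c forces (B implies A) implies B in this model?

No

c does not force (B implies A) implies B: already at c itself, c forces B implies A but c does not force B.
c lacks atom B, so c does not force B.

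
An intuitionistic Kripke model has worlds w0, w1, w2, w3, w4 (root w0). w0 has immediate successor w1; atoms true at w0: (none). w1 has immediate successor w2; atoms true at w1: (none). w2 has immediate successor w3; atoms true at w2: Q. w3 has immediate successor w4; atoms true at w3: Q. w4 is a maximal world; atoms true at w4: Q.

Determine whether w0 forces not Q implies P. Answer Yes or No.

Yes

w0 forces not Q implies P vacuously: no world accessible from w0 forces the antecedent not Q.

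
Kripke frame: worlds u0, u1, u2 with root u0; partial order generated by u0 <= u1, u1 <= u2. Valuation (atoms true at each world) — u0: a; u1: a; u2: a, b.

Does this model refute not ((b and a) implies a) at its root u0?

u0 does not force not ((b and a) implies a) since u0 is accessible from u0 and u0 forces (b and a) implies a.
u0 forces (b and a) implies a: every world accessible from u0 that forces b and a (namely u2) also forces a.
So the root u0 does not force not ((b and a) implies a); the model is a countermodel.

Yes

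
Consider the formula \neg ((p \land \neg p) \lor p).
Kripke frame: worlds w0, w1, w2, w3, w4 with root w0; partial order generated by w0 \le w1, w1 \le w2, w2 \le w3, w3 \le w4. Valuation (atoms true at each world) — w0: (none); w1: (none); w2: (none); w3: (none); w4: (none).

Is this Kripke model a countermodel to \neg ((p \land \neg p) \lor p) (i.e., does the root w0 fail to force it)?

w0 \Vdash \neg ((p \land \neg p) \lor p): no world accessible from w0 forces (p \land \neg p) \lor p.
So the root w0 forces \neg ((p \land \neg p) \lor p); the model is not a countermodel.

No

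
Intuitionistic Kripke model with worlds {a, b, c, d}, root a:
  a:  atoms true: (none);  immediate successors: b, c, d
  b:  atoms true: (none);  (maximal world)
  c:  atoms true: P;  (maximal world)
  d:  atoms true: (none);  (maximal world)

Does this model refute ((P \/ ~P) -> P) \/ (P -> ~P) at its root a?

Yes

a ||-/- ((P \/ ~P) -> P) \/ (P -> ~P): neither disjunct is forced at a.
a ||-/- (P \/ ~P) -> P: at the accessible world b, b ||- P \/ ~P but b ||-/- P.
b lacks atom P, so b ||-/- P.
So the root a does not force ((P \/ ~P) -> P) \/ (P -> ~P); the model is a countermodel.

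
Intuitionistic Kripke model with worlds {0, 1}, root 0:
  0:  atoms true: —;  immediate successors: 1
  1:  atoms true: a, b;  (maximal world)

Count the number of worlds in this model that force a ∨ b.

0: does not force it — 0 ⊮ a ∨ b: neither disjunct is forced at 0.
1: forces it.
Worlds forcing the formula: {1}.

1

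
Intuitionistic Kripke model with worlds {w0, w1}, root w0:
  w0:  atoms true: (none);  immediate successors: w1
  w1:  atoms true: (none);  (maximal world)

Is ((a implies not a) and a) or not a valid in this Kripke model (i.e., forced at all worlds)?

w0 forces ((a implies not a) and a) or not a via the disjunct not a.
Since the root w0 forces ((a implies not a) and a) or not a and forcing is persistent (monotone upward), every world forces it.

Yes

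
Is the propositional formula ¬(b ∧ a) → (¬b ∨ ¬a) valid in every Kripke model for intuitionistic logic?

No

This is the constructively invalid direction of De Morgan's law for conjunction, which is not intuitionistically valid.
A Kripke countermodel: worlds u, v, w; order generated by u ≤ v, u ≤ w; atoms true at each world — u:{}; v:{b}; w:{a}.
u ⊮ ¬(b ∧ a) → (¬b ∨ ¬a): already at u itself, u ⊩ ¬(b ∧ a) but u ⊮ ¬b ∨ ¬a.
u ⊮ ¬b ∨ ¬a: neither disjunct is forced at u.
u ⊮ ¬b since v is accessible from u and v ⊩ b.
So the root u does not force the formula.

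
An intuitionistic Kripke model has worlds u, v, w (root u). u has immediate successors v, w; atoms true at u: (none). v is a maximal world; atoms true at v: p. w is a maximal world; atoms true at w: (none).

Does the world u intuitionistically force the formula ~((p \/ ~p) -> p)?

No

u ||-/- ~((p \/ ~p) -> p) since v is accessible from u and v ||- (p \/ ~p) -> p.
v ||- (p \/ ~p) -> p: every world accessible from v that forces p \/ ~p (namely v) also forces p.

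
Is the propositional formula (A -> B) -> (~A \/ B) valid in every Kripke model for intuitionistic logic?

This is the material-implication-as-disjunction principle, which is not intuitionistically valid.
A Kripke countermodel: worlds 0, 1; order generated by 0 <= 1; atoms true at each world — 0:{}; 1:{A,B}.
0 ||-/- (A -> B) -> (~A \/ B): already at 0 itself, 0 ||- A -> B but 0 ||-/- ~A \/ B.
0 ||-/- ~A \/ B: neither disjunct is forced at 0.
0 ||-/- ~A since 1 is accessible from 0 and 1 ||- A.
So the root 0 does not force the formula.

No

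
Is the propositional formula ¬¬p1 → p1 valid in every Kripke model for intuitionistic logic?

No

This is double-negation elimination, which is not intuitionistically valid.
A Kripke countermodel: worlds s0, s1; order generated by s0 ≤ s1; atoms true at each world — s0:{}; s1:{p1}.
s0 ⊮ ¬¬p1 → p1: already at s0 itself, s0 ⊩ ¬¬p1 but s0 ⊮ p1.
s0 lacks atom p1, so s0 ⊮ p1.
So the root s0 does not force the formula.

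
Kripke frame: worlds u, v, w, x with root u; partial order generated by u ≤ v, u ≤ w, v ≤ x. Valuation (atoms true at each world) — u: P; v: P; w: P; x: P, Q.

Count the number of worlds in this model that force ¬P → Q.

4

u: forces it.
v: forces it.
w: forces it.
x: forces it.
Worlds forcing the formula: {u, v, w, x}.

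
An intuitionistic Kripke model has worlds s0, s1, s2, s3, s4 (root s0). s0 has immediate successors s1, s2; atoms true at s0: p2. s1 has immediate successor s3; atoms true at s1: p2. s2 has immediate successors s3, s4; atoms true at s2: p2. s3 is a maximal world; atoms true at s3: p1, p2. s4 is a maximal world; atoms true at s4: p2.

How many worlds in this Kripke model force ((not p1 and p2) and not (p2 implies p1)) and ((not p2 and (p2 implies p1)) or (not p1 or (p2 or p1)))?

s0: does not force it — s0 does not force ((not p1 and p2) and not (p2 implies p1)) and ((not p2 and (p2 implies p1)) or (not p1 or (p2 or p1))) since s0 fails (not p1 and p2) and not (p2 implies p1).
s1: does not force it.
s2: does not force it.
s3: does not force it.
s4: forces it.
Worlds forcing the formula: {s4}.

1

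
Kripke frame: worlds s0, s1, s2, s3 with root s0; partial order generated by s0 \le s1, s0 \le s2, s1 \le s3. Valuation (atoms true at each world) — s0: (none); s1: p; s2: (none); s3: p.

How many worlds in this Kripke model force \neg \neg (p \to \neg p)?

1

s0: does not force it — s0 \nVdash \neg \neg (p \to \neg p) since s1 is accessible from s0 and s1 \Vdash \neg (p \to \neg p).
s1: does not force it — s1 \nVdash \neg \neg (p \to \neg p) since s1 is accessible from s1 and s1 \Vdash \neg (p \to \neg p).
s2: forces it.
s3: does not force it.
Worlds forcing the formula: {s2}.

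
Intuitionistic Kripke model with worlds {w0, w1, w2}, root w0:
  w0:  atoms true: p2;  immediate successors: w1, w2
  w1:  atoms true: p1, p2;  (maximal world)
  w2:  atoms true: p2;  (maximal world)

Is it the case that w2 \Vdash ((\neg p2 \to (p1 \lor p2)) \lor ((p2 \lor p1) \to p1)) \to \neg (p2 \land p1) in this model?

w2 \Vdash ((\neg p2 \to (p1 \lor p2)) \lor ((p2 \lor p1) \to p1)) \to \neg (p2 \land p1): every world accessible from w2 that forces (\neg p2 \to (p1 \lor p2)) \lor ((p2 \lor p1) \to p1) (namely w2) also forces \neg (p2 \land p1).

Yes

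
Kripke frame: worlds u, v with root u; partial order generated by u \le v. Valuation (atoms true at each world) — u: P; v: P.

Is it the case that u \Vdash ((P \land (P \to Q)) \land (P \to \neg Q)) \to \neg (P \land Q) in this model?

Yes

u \Vdash ((P \land (P \to Q)) \land (P \to \neg Q)) \to \neg (P \land Q) vacuously: no world accessible from u forces the antecedent (P \land (P \to Q)) \land (P \to \neg Q).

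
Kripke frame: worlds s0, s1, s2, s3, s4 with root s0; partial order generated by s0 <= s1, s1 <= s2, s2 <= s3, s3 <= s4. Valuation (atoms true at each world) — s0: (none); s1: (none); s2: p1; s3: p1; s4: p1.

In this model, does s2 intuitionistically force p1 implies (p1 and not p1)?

No

s2 does not force p1 implies (p1 and not p1): already at s2 itself, s2 forces p1 but s2 does not force p1 and not p1.
s2 does not force p1 and not p1 since s2 fails not p1.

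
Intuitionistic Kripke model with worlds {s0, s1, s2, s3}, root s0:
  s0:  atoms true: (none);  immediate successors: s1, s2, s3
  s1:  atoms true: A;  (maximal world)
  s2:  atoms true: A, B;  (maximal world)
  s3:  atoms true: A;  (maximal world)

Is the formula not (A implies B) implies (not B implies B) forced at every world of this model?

No

Not every world: s0 does not force not (A implies B) implies (not B implies B).
s0 does not force not (A implies B) implies (not B implies B): at the accessible world s1, s1 forces not (A implies B) but s1 does not force not B implies B.
s1 does not force not B implies B: already at s1 itself, s1 forces not B but s1 does not force B.
s1 lacks atom B, so s1 does not force B.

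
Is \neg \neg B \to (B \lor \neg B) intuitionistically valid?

This is a variant of double-negation elimination (deriving excluded middle from double negation), which is not intuitionistically valid.
A Kripke countermodel: worlds w0, w1; order generated by w0 \le w1; atoms true at each world — w0:{}; w1:{B}.
w0 \nVdash \neg \neg B \to (B \lor \neg B): already at w0 itself, w0 \Vdash \neg \neg B but w0 \nVdash B \lor \neg B.
w0 \nVdash B \lor \neg B: neither disjunct is forced at w0.
w0 lacks atom B, so w0 \nVdash B.
So the root w0 does not force the formula.

No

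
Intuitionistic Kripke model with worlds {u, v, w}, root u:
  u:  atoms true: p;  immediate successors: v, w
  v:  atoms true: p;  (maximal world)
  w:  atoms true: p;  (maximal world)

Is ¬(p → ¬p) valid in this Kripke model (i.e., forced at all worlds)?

Yes

u ⊩ ¬(p → ¬p): no world accessible from u forces p → ¬p.
Since the root u forces ¬(p → ¬p) and forcing is persistent (monotone upward), every world forces it.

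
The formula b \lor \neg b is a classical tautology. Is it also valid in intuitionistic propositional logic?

This is the law of excluded middle, which is not intuitionistically valid.
A Kripke countermodel: worlds s0, s1; order generated by s0 \le s1; atoms true at each world — s0:{}; s1:{b}.
s0 \nVdash b \lor \neg b: neither disjunct is forced at s0.
s0 lacks atom b, so s0 \nVdash b.
So the root s0 does not force the formula.

No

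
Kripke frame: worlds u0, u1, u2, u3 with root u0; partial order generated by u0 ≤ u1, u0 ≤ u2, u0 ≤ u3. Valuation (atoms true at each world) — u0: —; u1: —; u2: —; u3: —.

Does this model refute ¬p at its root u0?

No

u0 ⊩ ¬p: no world accessible from u0 forces p.
So the root u0 forces ¬p; the model is not a countermodel.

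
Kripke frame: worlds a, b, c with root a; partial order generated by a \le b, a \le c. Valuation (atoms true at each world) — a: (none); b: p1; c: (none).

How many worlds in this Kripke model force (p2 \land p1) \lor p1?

1

a: does not force it — a \nVdash (p2 \land p1) \lor p1: neither disjunct is forced at a.
b: forces it.
c: does not force it — c \nVdash (p2 \land p1) \lor p1: neither disjunct is forced at c.
Worlds forcing the formula: {b}.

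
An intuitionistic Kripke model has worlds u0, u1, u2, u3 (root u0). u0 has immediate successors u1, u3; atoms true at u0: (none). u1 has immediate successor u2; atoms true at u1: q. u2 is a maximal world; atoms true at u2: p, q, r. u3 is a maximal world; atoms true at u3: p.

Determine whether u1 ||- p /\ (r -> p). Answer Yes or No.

u1 ||-/- p /\ (r -> p) since u1 fails p.

No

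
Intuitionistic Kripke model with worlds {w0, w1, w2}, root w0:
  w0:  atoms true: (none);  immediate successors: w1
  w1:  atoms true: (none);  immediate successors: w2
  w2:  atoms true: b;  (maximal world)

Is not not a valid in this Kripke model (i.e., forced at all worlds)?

Not every world: w0 does not force not not a.
w0 does not force not not a since w0 is accessible from w0 and w0 forces not a.
w0 forces not a: no world accessible from w0 forces a.

No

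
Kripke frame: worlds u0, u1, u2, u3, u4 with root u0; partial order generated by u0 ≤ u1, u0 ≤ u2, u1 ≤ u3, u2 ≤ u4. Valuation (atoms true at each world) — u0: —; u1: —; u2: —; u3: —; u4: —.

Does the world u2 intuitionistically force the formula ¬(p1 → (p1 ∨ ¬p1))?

No

u2 ⊮ ¬(p1 → (p1 ∨ ¬p1)) since u2 is accessible from u2 and u2 ⊩ p1 → (p1 ∨ ¬p1).
u2 ⊩ p1 → (p1 ∨ ¬p1) vacuously: no world accessible from u2 forces the antecedent p1.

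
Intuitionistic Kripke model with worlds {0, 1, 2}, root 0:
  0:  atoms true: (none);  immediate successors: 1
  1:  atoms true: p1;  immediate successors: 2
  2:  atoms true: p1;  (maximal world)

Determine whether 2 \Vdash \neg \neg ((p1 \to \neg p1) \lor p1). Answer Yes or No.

Yes

2 \Vdash \neg \neg ((p1 \to \neg p1) \lor p1): no world accessible from 2 forces \neg ((p1 \to \neg p1) \lor p1).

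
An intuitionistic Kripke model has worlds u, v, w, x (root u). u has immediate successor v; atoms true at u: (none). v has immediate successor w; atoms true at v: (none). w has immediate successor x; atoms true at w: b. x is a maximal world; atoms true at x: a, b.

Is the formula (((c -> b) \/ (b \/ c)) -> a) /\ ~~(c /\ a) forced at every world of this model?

No

Not every world: u ||-/- (((c -> b) \/ (b \/ c)) -> a) /\ ~~(c /\ a).
u ||-/- (((c -> b) \/ (b \/ c)) -> a) /\ ~~(c /\ a) since u fails ((c -> b) \/ (b \/ c)) -> a.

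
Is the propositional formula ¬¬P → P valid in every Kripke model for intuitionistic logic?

This is double-negation elimination, which is not intuitionistically valid.
A Kripke countermodel: worlds u, v; order generated by u ≤ v; atoms true at each world — u:{}; v:{P}.
u ⊮ ¬¬P → P: already at u itself, u ⊩ ¬¬P but u ⊮ P.
u lacks atom P, so u ⊮ P.
So the root u does not force the formula.

No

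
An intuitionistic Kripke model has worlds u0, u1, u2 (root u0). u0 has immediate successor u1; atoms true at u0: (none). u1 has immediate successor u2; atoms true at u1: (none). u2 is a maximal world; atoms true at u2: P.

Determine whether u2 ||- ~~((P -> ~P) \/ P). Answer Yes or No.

Yes

u2 ||- ~~((P -> ~P) \/ P): no world accessible from u2 forces ~((P -> ~P) \/ P).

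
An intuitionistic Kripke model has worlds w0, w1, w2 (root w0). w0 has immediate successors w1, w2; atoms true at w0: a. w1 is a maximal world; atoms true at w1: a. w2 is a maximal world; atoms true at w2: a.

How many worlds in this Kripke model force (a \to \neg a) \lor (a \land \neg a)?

w0: does not force it — w0 \nVdash (a \to \neg a) \lor (a \land \neg a): neither disjunct is forced at w0.
w1: does not force it — w1 \nVdash (a \to \neg a) \lor (a \land \neg a): neither disjunct is forced at w1.
w2: does not force it.
Worlds forcing the formula: { }.

0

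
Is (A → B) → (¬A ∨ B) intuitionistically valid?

No

This is the material-implication-as-disjunction principle, which is not intuitionistically valid.
A Kripke countermodel: worlds u0, u1; order generated by u0 ≤ u1; atoms true at each world — u0:{}; u1:{A,B}.
u0 ⊮ (A → B) → (¬A ∨ B): already at u0 itself, u0 ⊩ A → B but u0 ⊮ ¬A ∨ B.
u0 ⊮ ¬A ∨ B: neither disjunct is forced at u0.
u0 ⊮ ¬A since u1 is accessible from u0 and u1 ⊩ A.
So the root u0 does not force the formula.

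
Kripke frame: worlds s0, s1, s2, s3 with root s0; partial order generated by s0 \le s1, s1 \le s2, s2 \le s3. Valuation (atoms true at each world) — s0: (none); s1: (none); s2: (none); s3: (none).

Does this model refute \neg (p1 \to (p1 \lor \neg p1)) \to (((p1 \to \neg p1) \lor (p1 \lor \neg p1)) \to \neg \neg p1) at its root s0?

No

s0 \Vdash \neg (p1 \to (p1 \lor \neg p1)) \to (((p1 \to \neg p1) \lor (p1 \lor \neg p1)) \to \neg \neg p1) vacuously: no world accessible from s0 forces the antecedent \neg (p1 \to (p1 \lor \neg p1)).
So the root s0 forces \neg (p1 \to (p1 \lor \neg p1)) \to (((p1 \to \neg p1) \lor (p1 \lor \neg p1)) \to \neg \neg p1); the model is not a countermodel.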